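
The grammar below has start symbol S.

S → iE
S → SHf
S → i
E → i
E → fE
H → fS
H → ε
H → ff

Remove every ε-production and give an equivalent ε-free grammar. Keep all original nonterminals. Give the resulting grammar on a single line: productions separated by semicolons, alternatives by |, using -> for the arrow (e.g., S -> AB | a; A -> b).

S -> i | Sf | iE | SHf; E -> i | fE; H -> fS | ff

Nullable set: {H}.
S -> SHf: H nullable, giving SHf | Sf.
Drop H -> ε.
Unchanged (no nullable symbols): S -> i; S -> iE; E -> fE; E -> i; H -> fS; H -> ff.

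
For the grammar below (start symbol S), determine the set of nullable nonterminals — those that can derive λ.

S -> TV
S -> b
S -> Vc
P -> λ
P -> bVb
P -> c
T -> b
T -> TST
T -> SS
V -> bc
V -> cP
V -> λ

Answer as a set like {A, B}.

Directly nullable (have an ε-rule): {P, V}.
Not nullable: S, T — each has a terminal in every rule's right-hand side or depends on a non-nullable symbol.

{P, V}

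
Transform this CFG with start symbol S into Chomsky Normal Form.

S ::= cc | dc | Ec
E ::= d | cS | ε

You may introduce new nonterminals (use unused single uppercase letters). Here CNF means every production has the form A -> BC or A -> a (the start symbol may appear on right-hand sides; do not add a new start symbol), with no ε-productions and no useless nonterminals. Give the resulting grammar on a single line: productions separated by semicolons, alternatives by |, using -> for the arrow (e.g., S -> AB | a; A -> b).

Nullable: {E}; after ε-elimination: S -> c | Ec | cc | dc; E -> d | cS.
No unit productions to eliminate.
TERM: introduce A -> c, B -> d and substitute in every rule of length ≥2.

S -> c | AA | BA | EA; A -> c; B -> d; E -> d | AS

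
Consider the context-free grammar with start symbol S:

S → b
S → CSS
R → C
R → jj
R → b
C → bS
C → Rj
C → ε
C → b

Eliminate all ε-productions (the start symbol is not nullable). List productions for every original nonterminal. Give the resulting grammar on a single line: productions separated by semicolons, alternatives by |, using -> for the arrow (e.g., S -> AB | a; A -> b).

S -> b | SS | CSS; C -> b | j | Rj | bS; R -> C | b | jj

Nullable set: {C, R}.
S -> CSS: C nullable, giving CSS | SS.
Drop C -> ε.
C -> Rj: R nullable, giving Rj | j.
R -> C: C nullable, giving C.
Unchanged (no nullable symbols): S -> b; C -> b; C -> bS; R -> b; R -> jj.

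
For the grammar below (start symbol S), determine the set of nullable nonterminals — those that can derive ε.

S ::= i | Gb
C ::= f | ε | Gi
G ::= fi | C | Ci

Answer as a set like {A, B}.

Directly nullable (have an ε-rule): {C}.
G is nullable via G -> C (every symbol on the right is already known nullable).
Not nullable: S — each has a terminal in every rule's right-hand side or depends on a non-nullable symbol.

{C, G}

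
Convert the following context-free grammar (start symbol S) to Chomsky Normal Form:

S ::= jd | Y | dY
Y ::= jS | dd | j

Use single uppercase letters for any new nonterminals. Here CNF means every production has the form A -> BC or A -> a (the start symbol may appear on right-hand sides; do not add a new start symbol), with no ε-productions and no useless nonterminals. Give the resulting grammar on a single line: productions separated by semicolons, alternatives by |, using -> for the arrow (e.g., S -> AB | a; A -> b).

No ε-productions.
After unit-elimination: S -> j | dY | dd | jS | jd; Y -> j | dd | jS.
TERM: introduce A -> d, B -> j and substitute in every rule of length ≥2.

S -> j | AA | AY | BA | BS; A -> d; B -> j; Y -> j | AA | BS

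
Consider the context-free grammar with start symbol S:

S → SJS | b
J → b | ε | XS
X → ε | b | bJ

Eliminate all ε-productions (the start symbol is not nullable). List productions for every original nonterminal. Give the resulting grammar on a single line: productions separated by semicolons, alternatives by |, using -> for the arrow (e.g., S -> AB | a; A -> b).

Nullable set: {J, X}.
S -> SJS: J nullable, giving SJS | SS.
Drop J -> ε.
J -> XS: X nullable, giving S | XS.
Drop X -> ε.
X -> bJ: J nullable, giving b | bJ.
Unchanged (no nullable symbols): S -> b; J -> b; X -> b.

S -> b | SS | SJS; J -> S | b | XS; X -> b | bJ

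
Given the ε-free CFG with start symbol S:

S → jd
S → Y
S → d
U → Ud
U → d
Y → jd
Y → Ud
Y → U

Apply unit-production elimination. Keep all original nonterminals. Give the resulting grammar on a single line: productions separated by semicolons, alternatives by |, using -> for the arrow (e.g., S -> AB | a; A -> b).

S -> d | Ud | jd; U -> d | Ud; Y -> d | Ud | jd

Unit productions: S->Y, Y->U.
Unit pairs (A ⇒* B via units): (S,U), (S,Y), (Y,U).
S: inherits non-unit rules of {S, U, Y} → Ud | d | jd.
U: inherits non-unit rules of {U} → Ud | d.
Y: inherits non-unit rules of {U, Y} → Ud | d | jd.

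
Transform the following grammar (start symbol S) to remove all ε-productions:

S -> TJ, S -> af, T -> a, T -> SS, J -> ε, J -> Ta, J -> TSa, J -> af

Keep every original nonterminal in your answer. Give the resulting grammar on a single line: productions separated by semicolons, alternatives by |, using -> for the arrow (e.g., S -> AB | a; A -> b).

S -> T | TJ | af; J -> Ta | af | TSa; T -> a | SS

Nullable set: {J}.
S -> TJ: J nullable, giving T | TJ.
Drop J -> ε.
Unchanged (no nullable symbols): S -> af; J -> TSa; J -> Ta; J -> af; T -> SS; T -> a.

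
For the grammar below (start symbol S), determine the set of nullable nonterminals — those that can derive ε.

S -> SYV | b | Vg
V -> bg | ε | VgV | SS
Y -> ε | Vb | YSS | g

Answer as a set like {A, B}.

Directly nullable (have an ε-rule): {V, Y}.
Not nullable: S — each has a terminal in every rule's right-hand side or depends on a non-nullable symbol.

{V, Y}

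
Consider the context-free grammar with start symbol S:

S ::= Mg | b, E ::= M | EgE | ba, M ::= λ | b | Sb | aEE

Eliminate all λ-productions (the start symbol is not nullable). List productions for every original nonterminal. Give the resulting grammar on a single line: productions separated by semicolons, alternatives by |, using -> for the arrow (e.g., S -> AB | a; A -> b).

Nullable set: {E, M}.
S -> Mg: M nullable, giving Mg | g.
E -> EgE: E, E nullable, giving Eg | EgE | g | gE.
E -> M: M nullable, giving M.
Drop M -> λ.
M -> aEE: E, E nullable, giving a | aE | aEE.
Unchanged (no nullable symbols): S -> b; E -> ba; M -> Sb; M -> b.

S -> b | g | Mg; E -> M | g | Eg | ba | gE | EgE; M -> a | b | Sb | aE | aEE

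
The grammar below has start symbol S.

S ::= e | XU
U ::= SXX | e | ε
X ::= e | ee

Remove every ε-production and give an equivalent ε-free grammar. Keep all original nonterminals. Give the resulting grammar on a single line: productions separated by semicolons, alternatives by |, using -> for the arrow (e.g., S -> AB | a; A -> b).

S -> X | e | XU; U -> e | SXX; X -> e | ee

Nullable set: {U}.
S -> XU: U nullable, giving X | XU.
Drop U -> ε.
Unchanged (no nullable symbols): S -> e; U -> SXX; U -> e; X -> e; X -> ee.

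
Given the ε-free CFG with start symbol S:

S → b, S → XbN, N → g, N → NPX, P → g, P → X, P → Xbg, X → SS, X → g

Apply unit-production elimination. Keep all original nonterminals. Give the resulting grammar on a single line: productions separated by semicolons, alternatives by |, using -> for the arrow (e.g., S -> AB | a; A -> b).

Unit productions: P->X.
Unit pairs (A ⇒* B via units): (P,X).
S: inherits non-unit rules of {S} → XbN | b.
N: inherits non-unit rules of {N} → NPX | g.
P: inherits non-unit rules of {P, X} → SS | Xbg | g.
X: inherits non-unit rules of {X} → SS | g.

S -> b | XbN; N -> g | NPX; P -> g | SS | Xbg; X -> g | SS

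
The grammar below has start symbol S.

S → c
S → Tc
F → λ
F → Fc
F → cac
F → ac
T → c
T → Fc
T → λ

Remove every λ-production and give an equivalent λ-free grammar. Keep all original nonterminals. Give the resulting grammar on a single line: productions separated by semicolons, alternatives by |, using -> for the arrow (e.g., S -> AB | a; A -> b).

Nullable set: {F, T}.
S -> Tc: T nullable, giving Tc | c.
Drop F -> λ.
F -> Fc: F nullable, giving Fc | c.
Drop T -> λ.
T -> Fc: F nullable, giving Fc | c.
Unchanged (no nullable symbols): S -> c; F -> ac; F -> cac; T -> c.

S -> c | Tc; F -> c | Fc | ac | cac; T -> c | Fc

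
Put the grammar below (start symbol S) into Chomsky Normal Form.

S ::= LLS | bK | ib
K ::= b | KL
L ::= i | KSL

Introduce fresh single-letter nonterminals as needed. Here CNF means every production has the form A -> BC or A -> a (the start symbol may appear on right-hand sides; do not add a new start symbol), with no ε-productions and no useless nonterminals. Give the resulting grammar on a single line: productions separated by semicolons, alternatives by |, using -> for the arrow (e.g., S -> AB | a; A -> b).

No ε-productions.
No unit productions to eliminate.
TERM: introduce A -> b, B -> i and substitute in every rule of length ≥2.
BIN: L -> KSL becomes L -> KC, C -> SL; S -> LLS becomes S -> LD, D -> LS.

S -> AK | BA | LD; A -> b; B -> i; C -> SL; D -> LS; K -> b | KL; L -> i | KC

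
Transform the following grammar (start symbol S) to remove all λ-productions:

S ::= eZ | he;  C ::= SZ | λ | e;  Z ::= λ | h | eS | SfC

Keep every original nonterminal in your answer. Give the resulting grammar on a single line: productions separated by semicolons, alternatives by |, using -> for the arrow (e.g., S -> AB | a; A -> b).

S -> e | eZ | he; C -> S | e | SZ; Z -> h | Sf | eS | SfC

Nullable set: {C, Z}.
S -> eZ: Z nullable, giving e | eZ.
Drop C -> λ.
C -> SZ: Z nullable, giving S | SZ.
Drop Z -> λ.
Z -> SfC: C nullable, giving Sf | SfC.
Unchanged (no nullable symbols): S -> he; C -> e; Z -> eS; Z -> h.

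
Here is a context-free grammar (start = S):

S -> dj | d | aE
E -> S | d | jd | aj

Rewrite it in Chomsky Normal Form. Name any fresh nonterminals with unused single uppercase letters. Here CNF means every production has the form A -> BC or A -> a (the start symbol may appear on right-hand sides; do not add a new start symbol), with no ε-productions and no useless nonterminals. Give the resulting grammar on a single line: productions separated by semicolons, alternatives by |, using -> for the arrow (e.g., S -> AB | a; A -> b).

No ε-productions.
After unit-elimination: S -> d | aE | dj; E -> d | aE | aj | dj | jd.
TERM: introduce A -> a, C -> d, B -> j and substitute in every rule of length ≥2.

S -> d | AE | CB; A -> a; B -> j; C -> d; E -> d | AB | AE | BC | CB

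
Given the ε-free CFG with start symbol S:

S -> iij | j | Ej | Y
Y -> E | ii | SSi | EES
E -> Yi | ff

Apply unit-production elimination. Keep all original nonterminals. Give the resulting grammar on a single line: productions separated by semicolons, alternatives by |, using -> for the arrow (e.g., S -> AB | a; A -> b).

S -> j | Ej | Yi | ff | ii | EES | SSi | iij; E -> Yi | ff; Y -> Yi | ff | ii | EES | SSi

Unit productions: S->Y, Y->E.
Unit pairs (A ⇒* B via units): (S,E), (S,Y), (Y,E).
S: inherits non-unit rules of {E, S, Y} → EES | Ej | SSi | Yi | ff | ii | iij | j.
E: inherits non-unit rules of {E} → Yi | ff.
Y: inherits non-unit rules of {E, Y} → EES | SSi | Yi | ff | ii.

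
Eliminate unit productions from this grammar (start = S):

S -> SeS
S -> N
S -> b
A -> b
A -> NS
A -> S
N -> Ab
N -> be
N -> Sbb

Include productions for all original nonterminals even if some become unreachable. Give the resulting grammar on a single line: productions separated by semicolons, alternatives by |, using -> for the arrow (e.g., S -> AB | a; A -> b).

Unit productions: A->S, S->N.
Unit pairs (A ⇒* B via units): (A,N), (A,S), (S,N).
S: inherits non-unit rules of {N, S} → Ab | Sbb | SeS | b | be.
A: inherits non-unit rules of {A, N, S} → Ab | NS | Sbb | SeS | b | be.
N: inherits non-unit rules of {N} → Ab | Sbb | be.

S -> b | Ab | be | Sbb | SeS; A -> b | Ab | NS | be | Sbb | SeS; N -> Ab | be | Sbb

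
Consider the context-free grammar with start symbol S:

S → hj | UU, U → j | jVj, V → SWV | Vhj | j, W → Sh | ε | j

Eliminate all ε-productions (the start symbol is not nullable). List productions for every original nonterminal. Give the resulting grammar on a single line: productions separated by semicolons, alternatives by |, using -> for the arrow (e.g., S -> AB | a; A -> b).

S -> UU | hj; U -> j | jVj; V -> j | SV | SWV | Vhj; W -> j | Sh

Nullable set: {W}.
V -> SWV: W nullable, giving SV | SWV.
Drop W -> ε.
Unchanged (no nullable symbols): S -> UU; S -> hj; U -> j; U -> jVj; V -> Vhj; V -> j; W -> Sh; W -> j.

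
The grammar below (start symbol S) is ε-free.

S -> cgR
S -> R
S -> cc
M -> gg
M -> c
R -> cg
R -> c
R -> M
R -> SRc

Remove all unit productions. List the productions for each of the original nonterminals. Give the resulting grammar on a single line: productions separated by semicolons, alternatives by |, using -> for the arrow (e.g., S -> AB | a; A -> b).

S -> c | cc | cg | gg | SRc | cgR; M -> c | gg; R -> c | cg | gg | SRc

Unit productions: R->M, S->R.
Unit pairs (A ⇒* B via units): (R,M), (S,M), (S,R).
S: inherits non-unit rules of {M, R, S} → SRc | c | cc | cg | cgR | gg.
M: inherits non-unit rules of {M} → c | gg.
R: inherits non-unit rules of {M, R} → SRc | c | cg | gg.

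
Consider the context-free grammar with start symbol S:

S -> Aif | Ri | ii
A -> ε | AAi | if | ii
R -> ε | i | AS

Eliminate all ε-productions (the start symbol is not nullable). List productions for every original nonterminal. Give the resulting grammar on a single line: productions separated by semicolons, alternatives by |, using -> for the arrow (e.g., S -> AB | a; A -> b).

S -> i | Ri | if | ii | Aif; A -> i | Ai | if | ii | AAi; R -> S | i | AS

Nullable set: {A, R}.
S -> Aif: A nullable, giving Aif | if.
S -> Ri: R nullable, giving Ri | i.
Drop A -> ε.
A -> AAi: A, A nullable, giving AAi | Ai | i.
Drop R -> ε.
R -> AS: A nullable, giving AS | S.
Unchanged (no nullable symbols): S -> ii; A -> if; A -> ii; R -> i.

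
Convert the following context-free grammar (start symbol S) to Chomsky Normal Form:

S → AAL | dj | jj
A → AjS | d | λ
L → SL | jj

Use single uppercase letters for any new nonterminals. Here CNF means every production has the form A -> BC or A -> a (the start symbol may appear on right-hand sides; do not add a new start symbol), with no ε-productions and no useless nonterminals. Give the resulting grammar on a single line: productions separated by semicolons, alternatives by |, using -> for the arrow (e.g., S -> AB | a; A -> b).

Nullable: {A}; after ε-elimination: S -> L | AL | dj | jj | AAL; A -> d | jS | AjS; L -> SL | jj.
After unit-elimination: S -> AL | SL | dj | jj | AAL; A -> d | jS | AjS; L -> SL | jj.
TERM: introduce C -> d, B -> j and substitute in every rule of length ≥2.
BIN: A -> ABS becomes A -> AD, D -> BS; S -> AAL becomes S -> AE, E -> AL.

S -> AE | AL | BB | CB | SL; A -> d | AD | BS; B -> j; C -> d; D -> BS; E -> AL; L -> BB | SL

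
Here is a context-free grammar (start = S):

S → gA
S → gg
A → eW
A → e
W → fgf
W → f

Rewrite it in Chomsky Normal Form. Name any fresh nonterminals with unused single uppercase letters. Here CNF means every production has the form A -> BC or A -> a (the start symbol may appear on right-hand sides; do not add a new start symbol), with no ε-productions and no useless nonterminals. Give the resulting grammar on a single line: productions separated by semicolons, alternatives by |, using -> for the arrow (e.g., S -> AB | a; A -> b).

No ε-productions.
No unit productions to eliminate.
TERM: introduce B -> e, D -> f, C -> g and substitute in every rule of length ≥2.
BIN: W -> DCD becomes W -> DE, E -> CD.

S -> CA | CC; A -> e | BW; B -> e; C -> g; D -> f; E -> CD; W -> f | DE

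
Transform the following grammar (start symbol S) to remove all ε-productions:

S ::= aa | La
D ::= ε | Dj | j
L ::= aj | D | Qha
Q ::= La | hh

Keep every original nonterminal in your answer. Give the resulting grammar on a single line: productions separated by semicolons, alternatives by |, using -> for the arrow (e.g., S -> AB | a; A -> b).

Nullable set: {D, L}.
S -> La: L nullable, giving La | a.
Drop D -> ε.
D -> Dj: D nullable, giving Dj | j.
L -> D: D nullable, giving D.
Q -> La: L nullable, giving La | a.
Unchanged (no nullable symbols): S -> aa; D -> j; L -> Qha; L -> aj; Q -> hh.

S -> a | La | aa; D -> j | Dj; L -> D | aj | Qha; Q -> a | La | hh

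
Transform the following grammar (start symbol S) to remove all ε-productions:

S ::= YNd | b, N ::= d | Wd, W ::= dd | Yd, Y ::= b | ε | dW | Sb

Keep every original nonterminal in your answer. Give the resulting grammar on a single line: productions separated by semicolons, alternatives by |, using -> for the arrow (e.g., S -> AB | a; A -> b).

S -> b | Nd | YNd; N -> d | Wd; W -> d | Yd | dd; Y -> b | Sb | dW

Nullable set: {Y}.
S -> YNd: Y nullable, giving Nd | YNd.
W -> Yd: Y nullable, giving Yd | d.
Drop Y -> ε.
Unchanged (no nullable symbols): S -> b; N -> Wd; N -> d; W -> dd; Y -> Sb; Y -> b; Y -> dW.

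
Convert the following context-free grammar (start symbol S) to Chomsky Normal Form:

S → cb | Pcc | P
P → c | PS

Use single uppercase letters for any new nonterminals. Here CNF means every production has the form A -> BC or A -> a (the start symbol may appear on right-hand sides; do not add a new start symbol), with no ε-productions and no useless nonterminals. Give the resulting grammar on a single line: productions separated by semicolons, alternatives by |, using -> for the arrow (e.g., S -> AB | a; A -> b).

S -> c | AB | PC | PS; A -> c; B -> b; C -> AA; P -> c | PS

No ε-productions.
After unit-elimination: S -> c | PS | cb | Pcc; P -> c | PS.
TERM: introduce B -> b, A -> c and substitute in every rule of length ≥2.
BIN: S -> PAA becomes S -> PC, C -> AA.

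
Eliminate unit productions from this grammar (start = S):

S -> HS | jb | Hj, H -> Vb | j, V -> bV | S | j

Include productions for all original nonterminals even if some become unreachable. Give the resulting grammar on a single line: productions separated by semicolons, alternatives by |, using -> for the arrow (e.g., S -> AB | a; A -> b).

S -> HS | Hj | jb; H -> j | Vb; V -> j | HS | Hj | bV | jb

Unit productions: V->S.
Unit pairs (A ⇒* B via units): (V,S).
S: inherits non-unit rules of {S} → HS | Hj | jb.
H: inherits non-unit rules of {H} → Vb | j.
V: inherits non-unit rules of {S, V} → HS | Hj | bV | j | jb.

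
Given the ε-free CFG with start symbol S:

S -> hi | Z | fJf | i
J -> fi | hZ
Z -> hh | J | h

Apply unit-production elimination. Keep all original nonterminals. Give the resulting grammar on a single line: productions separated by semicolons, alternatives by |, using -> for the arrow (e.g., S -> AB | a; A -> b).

S -> h | i | fi | hZ | hh | hi | fJf; J -> fi | hZ; Z -> h | fi | hZ | hh

Unit productions: S->Z, Z->J.
Unit pairs (A ⇒* B via units): (S,J), (S,Z), (Z,J).
S: inherits non-unit rules of {J, S, Z} → fJf | fi | h | hZ | hh | hi | i.
J: inherits non-unit rules of {J} → fi | hZ.
Z: inherits non-unit rules of {J, Z} → fi | h | hZ | hh.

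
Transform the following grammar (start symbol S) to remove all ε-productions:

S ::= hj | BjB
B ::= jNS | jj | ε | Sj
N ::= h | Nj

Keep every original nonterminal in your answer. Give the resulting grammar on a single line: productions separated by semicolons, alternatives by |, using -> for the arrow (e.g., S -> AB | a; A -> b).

S -> j | Bj | hj | jB | BjB; B -> Sj | jj | jNS; N -> h | Nj

Nullable set: {B}.
S -> BjB: B, B nullable, giving Bj | BjB | j | jB.
Drop B -> ε.
Unchanged (no nullable symbols): S -> hj; B -> Sj; B -> jNS; B -> jj; N -> Nj; N -> h.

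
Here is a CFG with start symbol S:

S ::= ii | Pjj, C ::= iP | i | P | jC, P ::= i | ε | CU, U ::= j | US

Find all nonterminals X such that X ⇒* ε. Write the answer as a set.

Directly nullable (have an ε-rule): {P}.
C is nullable via C -> P (every symbol on the right is already known nullable).
Not nullable: S, U — each has a terminal in every rule's right-hand side or depends on a non-nullable symbol.

{C, P}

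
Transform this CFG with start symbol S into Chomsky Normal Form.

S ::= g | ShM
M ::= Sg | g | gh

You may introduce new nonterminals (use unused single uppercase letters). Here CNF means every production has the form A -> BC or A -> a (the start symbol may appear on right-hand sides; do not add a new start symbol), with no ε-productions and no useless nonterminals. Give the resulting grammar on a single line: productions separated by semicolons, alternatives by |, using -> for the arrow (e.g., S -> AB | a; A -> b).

S -> g | SC; A -> g; B -> h; C -> BM; M -> g | AB | SA

No ε-productions.
No unit productions to eliminate.
TERM: introduce A -> g, B -> h and substitute in every rule of length ≥2.
BIN: S -> SBM becomes S -> SC, C -> BM.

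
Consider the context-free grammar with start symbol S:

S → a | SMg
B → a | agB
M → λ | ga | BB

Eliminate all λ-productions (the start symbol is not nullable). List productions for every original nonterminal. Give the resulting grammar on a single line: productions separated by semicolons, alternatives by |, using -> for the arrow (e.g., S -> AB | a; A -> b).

Nullable set: {M}.
S -> SMg: M nullable, giving SMg | Sg.
Drop M -> λ.
Unchanged (no nullable symbols): S -> a; B -> a; B -> agB; M -> BB; M -> ga.

S -> a | Sg | SMg; B -> a | agB; M -> BB | ga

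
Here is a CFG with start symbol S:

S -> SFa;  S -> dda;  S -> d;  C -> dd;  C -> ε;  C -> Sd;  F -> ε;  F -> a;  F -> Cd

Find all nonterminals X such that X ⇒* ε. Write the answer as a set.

{C, F}

Directly nullable (have an ε-rule): {C, F}.
Not nullable: S — each has a terminal in every rule's right-hand side or depends on a non-nullable symbol.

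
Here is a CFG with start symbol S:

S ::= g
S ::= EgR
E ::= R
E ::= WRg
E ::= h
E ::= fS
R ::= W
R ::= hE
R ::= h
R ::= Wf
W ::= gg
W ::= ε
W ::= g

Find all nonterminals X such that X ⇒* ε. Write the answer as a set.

{E, R, W}

Directly nullable (have an ε-rule): {W}.
R is nullable via R -> W (every symbol on the right is already known nullable).
E is nullable via E -> R (every symbol on the right is already known nullable).
Not nullable: S — each has a terminal in every rule's right-hand side or depends on a non-nullable symbol.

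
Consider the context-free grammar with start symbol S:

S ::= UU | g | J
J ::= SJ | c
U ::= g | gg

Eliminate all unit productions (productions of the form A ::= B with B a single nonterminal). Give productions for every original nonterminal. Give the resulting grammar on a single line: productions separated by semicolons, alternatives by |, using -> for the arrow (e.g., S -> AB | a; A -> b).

Unit productions: S->J.
Unit pairs (A ⇒* B via units): (S,J).
S: inherits non-unit rules of {J, S} → SJ | UU | c | g.
J: inherits non-unit rules of {J} → SJ | c.
U: inherits non-unit rules of {U} → g | gg.

S -> c | g | SJ | UU; J -> c | SJ; U -> g | gg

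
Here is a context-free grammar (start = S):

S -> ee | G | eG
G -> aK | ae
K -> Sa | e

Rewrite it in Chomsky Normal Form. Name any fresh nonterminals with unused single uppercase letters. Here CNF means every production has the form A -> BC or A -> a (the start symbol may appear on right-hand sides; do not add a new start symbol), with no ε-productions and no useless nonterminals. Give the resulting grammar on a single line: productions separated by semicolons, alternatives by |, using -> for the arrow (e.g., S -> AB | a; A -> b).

No ε-productions.
After unit-elimination: S -> aK | ae | eG | ee; G -> aK | ae; K -> e | Sa.
TERM: introduce A -> a, B -> e and substitute in every rule of length ≥2.

S -> AB | AK | BB | BG; A -> a; B -> e; G -> AB | AK; K -> e | SA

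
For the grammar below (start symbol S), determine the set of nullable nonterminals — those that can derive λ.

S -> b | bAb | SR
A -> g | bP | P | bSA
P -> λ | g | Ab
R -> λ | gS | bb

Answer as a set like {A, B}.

{A, P, R}

Directly nullable (have an ε-rule): {P, R}.
A is nullable via A -> P (every symbol on the right is already known nullable).
Not nullable: S — each has a terminal in every rule's right-hand side or depends on a non-nullable symbol.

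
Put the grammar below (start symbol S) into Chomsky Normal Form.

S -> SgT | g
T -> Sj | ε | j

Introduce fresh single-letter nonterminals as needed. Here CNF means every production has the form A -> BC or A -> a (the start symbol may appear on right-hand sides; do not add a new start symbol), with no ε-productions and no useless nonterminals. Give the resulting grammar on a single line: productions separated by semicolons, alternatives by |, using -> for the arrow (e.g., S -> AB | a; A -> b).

S -> g | SA | SC; A -> g; B -> j; C -> AT; T -> j | SB

Nullable: {T}; after ε-elimination: S -> g | Sg | SgT; T -> j | Sj.
No unit productions to eliminate.
TERM: introduce A -> g, B -> j and substitute in every rule of length ≥2.
BIN: S -> SAT becomes S -> SC, C -> AT.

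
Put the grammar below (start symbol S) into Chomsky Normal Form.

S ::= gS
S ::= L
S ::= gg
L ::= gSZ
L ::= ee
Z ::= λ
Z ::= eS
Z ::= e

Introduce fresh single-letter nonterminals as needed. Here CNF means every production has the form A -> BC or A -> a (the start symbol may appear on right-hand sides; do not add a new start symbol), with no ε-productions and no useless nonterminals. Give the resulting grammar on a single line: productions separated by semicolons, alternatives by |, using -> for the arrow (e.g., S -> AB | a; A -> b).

Nullable: {Z}; after ε-elimination: S -> L | gS | gg; L -> ee | gS | gSZ; Z -> e | eS.
After unit-elimination: S -> ee | gS | gg | gSZ; L -> ee | gS | gSZ; Z -> e | eS.
TERM: introduce A -> e, B -> g and substitute in every rule of length ≥2.
BIN: L -> BSZ becomes L -> BC, C -> SZ; S -> BSZ becomes S -> BD, D -> SZ.
Drop unreachable/unproductive: L.

S -> AA | BB | BD | BS; A -> e; B -> g; D -> SZ; Z -> e | AS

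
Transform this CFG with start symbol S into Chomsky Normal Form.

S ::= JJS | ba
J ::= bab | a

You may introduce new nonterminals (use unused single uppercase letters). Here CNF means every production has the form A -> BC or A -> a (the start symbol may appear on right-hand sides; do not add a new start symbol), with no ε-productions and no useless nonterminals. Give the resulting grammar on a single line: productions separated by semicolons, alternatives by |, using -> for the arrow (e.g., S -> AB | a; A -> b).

S -> AB | JD; A -> b; B -> a; C -> BA; D -> JS; J -> a | AC

No ε-productions.
No unit productions to eliminate.
TERM: introduce B -> a, A -> b and substitute in every rule of length ≥2.
BIN: J -> ABA becomes J -> AC, C -> BA; S -> JJS becomes S -> JD, D -> JS.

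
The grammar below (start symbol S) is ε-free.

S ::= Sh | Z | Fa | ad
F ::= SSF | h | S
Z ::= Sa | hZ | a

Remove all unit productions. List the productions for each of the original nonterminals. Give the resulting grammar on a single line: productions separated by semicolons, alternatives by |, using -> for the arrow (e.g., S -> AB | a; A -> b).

S -> a | Fa | Sa | Sh | ad | hZ; F -> a | h | Fa | Sa | Sh | ad | hZ | SSF; Z -> a | Sa | hZ

Unit productions: F->S, S->Z.
Unit pairs (A ⇒* B via units): (F,S), (F,Z), (S,Z).
S: inherits non-unit rules of {S, Z} → Fa | Sa | Sh | a | ad | hZ.
F: inherits non-unit rules of {F, S, Z} → Fa | SSF | Sa | Sh | a | ad | h | hZ.
Z: inherits non-unit rules of {Z} → Sa | a | hZ.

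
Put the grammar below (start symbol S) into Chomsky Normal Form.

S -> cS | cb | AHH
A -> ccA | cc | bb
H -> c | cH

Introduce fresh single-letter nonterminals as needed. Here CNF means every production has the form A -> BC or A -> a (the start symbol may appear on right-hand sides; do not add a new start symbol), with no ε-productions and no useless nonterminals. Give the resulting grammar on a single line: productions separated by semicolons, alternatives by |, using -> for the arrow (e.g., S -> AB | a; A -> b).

S -> AE | CB | CS; A -> BB | CC | CD; B -> b; C -> c; D -> CA; E -> HH; H -> c | CH

No ε-productions.
No unit productions to eliminate.
TERM: introduce B -> b, C -> c and substitute in every rule of length ≥2.
BIN: A -> CCA becomes A -> CD, D -> CA; S -> AHH becomes S -> AE, E -> HH.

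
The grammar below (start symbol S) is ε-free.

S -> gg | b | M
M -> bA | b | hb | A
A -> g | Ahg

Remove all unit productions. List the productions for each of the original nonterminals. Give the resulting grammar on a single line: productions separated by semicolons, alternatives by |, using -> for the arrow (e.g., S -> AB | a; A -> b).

S -> b | g | bA | gg | hb | Ahg; A -> g | Ahg; M -> b | g | bA | hb | Ahg

Unit productions: M->A, S->M.
Unit pairs (A ⇒* B via units): (M,A), (S,A), (S,M).
S: inherits non-unit rules of {A, M, S} → Ahg | b | bA | g | gg | hb.
A: inherits non-unit rules of {A} → Ahg | g.
M: inherits non-unit rules of {A, M} → Ahg | b | bA | g | hb.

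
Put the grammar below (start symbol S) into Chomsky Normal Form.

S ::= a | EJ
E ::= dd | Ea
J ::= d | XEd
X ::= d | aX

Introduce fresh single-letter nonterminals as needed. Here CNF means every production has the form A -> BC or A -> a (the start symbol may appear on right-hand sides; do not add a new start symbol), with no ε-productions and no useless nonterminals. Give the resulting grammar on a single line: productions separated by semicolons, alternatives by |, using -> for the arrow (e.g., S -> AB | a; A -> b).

S -> a | EJ; A -> a; B -> d; C -> EB; E -> BB | EA; J -> d | XC; X -> d | AX

No ε-productions.
No unit productions to eliminate.
TERM: introduce A -> a, B -> d and substitute in every rule of length ≥2.
BIN: J -> XEB becomes J -> XC, C -> EB.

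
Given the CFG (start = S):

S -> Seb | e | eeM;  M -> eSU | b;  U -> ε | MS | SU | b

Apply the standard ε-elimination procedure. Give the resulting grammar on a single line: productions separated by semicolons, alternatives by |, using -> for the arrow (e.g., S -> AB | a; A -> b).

Nullable set: {U}.
M -> eSU: U nullable, giving eS | eSU.
Drop U -> ε.
U -> SU: U nullable, giving S | SU.
Unchanged (no nullable symbols): S -> Seb; S -> e; S -> eeM; M -> b; U -> MS; U -> b.

S -> e | Seb | eeM; M -> b | eS | eSU; U -> S | b | MS | SU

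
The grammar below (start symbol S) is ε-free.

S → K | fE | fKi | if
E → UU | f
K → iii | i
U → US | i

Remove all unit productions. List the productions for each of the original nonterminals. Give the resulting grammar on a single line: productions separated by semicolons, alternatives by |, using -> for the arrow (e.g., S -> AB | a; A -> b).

S -> i | fE | if | fKi | iii; E -> f | UU; K -> i | iii; U -> i | US

Unit productions: S->K.
Unit pairs (A ⇒* B via units): (S,K).
S: inherits non-unit rules of {K, S} → fE | fKi | i | if | iii.
E: inherits non-unit rules of {E} → UU | f.
K: inherits non-unit rules of {K} → i | iii.
U: inherits non-unit rules of {U} → US | i.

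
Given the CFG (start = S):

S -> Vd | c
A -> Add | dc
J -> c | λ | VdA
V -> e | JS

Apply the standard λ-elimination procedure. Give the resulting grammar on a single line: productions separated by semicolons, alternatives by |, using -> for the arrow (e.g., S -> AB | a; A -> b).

S -> c | Vd; A -> dc | Add; J -> c | VdA; V -> S | e | JS

Nullable set: {J}.
Drop J -> λ.
V -> JS: J nullable, giving JS | S.
Unchanged (no nullable symbols): S -> Vd; S -> c; A -> Add; A -> dc; J -> VdA; J -> c; V -> e.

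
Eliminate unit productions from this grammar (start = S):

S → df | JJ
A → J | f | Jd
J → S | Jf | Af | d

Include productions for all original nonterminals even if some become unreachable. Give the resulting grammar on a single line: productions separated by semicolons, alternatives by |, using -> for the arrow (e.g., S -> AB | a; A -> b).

S -> JJ | df; A -> d | f | Af | JJ | Jd | Jf | df; J -> d | Af | JJ | Jf | df

Unit productions: A->J, J->S.
Unit pairs (A ⇒* B via units): (A,J), (A,S), (J,S).
S: inherits non-unit rules of {S} → JJ | df.
A: inherits non-unit rules of {A, J, S} → Af | JJ | Jd | Jf | d | df | f.
J: inherits non-unit rules of {J, S} → Af | JJ | Jf | d | df.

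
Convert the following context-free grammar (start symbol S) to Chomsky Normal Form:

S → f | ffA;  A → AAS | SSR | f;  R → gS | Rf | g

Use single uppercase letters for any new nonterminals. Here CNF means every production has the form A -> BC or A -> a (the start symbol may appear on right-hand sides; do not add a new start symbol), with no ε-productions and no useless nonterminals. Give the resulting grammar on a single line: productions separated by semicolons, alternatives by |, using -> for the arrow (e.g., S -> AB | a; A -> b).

S -> f | BF; A -> f | AD | SE; B -> f; C -> g; D -> AS; E -> SR; F -> BA; R -> g | CS | RB

No ε-productions.
No unit productions to eliminate.
TERM: introduce B -> f, C -> g and substitute in every rule of length ≥2.
BIN: A -> AAS becomes A -> AD, D -> AS; A -> SSR becomes A -> SE, E -> SR; S -> BBA becomes S -> BF, F -> BA.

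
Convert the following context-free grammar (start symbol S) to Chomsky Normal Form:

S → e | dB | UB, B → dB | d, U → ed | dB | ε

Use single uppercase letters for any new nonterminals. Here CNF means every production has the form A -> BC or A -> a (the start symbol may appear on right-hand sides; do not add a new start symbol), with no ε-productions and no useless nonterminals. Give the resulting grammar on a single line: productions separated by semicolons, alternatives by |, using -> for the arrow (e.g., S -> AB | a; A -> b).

Nullable: {U}; after ε-elimination: S -> B | e | UB | dB; B -> d | dB; U -> dB | ed.
After unit-elimination: S -> d | e | UB | dB; B -> d | dB; U -> dB | ed.
TERM: introduce A -> d, C -> e and substitute in every rule of length ≥2.

S -> d | e | AB | UB; A -> d; B -> d | AB; C -> e; U -> AB | CA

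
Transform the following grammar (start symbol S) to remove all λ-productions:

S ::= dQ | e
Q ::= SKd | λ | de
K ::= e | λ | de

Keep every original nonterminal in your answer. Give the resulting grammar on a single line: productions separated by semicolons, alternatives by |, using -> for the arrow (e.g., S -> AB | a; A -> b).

Nullable set: {K, Q}.
S -> dQ: Q nullable, giving d | dQ.
Drop K -> λ.
Drop Q -> λ.
Q -> SKd: K nullable, giving SKd | Sd.
Unchanged (no nullable symbols): S -> e; K -> de; K -> e; Q -> de.

S -> d | e | dQ; K -> e | de; Q -> Sd | de | SKd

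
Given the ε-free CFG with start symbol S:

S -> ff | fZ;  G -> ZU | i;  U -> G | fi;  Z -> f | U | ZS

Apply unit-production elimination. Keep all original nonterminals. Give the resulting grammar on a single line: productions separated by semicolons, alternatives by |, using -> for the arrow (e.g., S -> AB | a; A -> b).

Unit productions: U->G, Z->U.
Unit pairs (A ⇒* B via units): (U,G), (Z,G), (Z,U).
S: inherits non-unit rules of {S} → fZ | ff.
G: inherits non-unit rules of {G} → ZU | i.
U: inherits non-unit rules of {G, U} → ZU | fi | i.
Z: inherits non-unit rules of {G, U, Z} → ZS | ZU | f | fi | i.

S -> fZ | ff; G -> i | ZU; U -> i | ZU | fi; Z -> f | i | ZS | ZU | fi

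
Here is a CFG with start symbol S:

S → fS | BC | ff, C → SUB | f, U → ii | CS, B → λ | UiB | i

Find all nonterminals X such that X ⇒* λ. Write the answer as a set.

{B}

Directly nullable (have an ε-rule): {B}.
Not nullable: C, S, U — each has a terminal in every rule's right-hand side or depends on a non-nullable symbol.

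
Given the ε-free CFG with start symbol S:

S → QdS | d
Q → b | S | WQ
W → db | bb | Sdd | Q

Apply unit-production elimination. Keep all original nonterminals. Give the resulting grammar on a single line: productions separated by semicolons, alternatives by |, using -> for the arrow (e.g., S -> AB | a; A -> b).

Unit productions: Q->S, W->Q.
Unit pairs (A ⇒* B via units): (Q,S), (W,Q), (W,S).
S: inherits non-unit rules of {S} → QdS | d.
Q: inherits non-unit rules of {Q, S} → QdS | WQ | b | d.
W: inherits non-unit rules of {Q, S, W} → QdS | Sdd | WQ | b | bb | d | db.

S -> d | QdS; Q -> b | d | WQ | QdS; W -> b | d | WQ | bb | db | QdS | Sdd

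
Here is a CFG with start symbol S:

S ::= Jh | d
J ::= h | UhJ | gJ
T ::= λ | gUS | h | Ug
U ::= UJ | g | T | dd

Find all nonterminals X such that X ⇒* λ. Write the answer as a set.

Directly nullable (have an ε-rule): {T}.
U is nullable via U -> T (every symbol on the right is already known nullable).
Not nullable: J, S — each has a terminal in every rule's right-hand side or depends on a non-nullable symbol.

{T, U}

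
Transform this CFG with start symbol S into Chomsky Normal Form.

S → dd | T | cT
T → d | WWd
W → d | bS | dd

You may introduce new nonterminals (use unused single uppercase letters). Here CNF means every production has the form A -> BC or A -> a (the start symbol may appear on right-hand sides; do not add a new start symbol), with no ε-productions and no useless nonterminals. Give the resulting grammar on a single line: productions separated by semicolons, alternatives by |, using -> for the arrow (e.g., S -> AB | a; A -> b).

No ε-productions.
After unit-elimination: S -> d | cT | dd | WWd; T -> d | WWd; W -> d | bS | dd.
TERM: introduce C -> b, B -> c, A -> d and substitute in every rule of length ≥2.
BIN: S -> WWA becomes S -> WD, D -> WA; T -> WWA becomes T -> WE, E -> WA.

S -> d | AA | BT | WD; A -> d; B -> c; C -> b; D -> WA; E -> WA; T -> d | WE; W -> d | AA | CS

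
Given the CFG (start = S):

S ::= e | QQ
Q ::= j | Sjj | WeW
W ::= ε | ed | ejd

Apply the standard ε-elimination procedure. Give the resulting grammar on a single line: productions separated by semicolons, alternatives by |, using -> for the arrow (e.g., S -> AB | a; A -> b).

S -> e | QQ; Q -> e | j | We | eW | Sjj | WeW; W -> ed | ejd

Nullable set: {W}.
Q -> WeW: W, W nullable, giving We | WeW | e | eW.
Drop W -> ε.
Unchanged (no nullable symbols): S -> QQ; S -> e; Q -> Sjj; Q -> j; W -> ed; W -> ejd.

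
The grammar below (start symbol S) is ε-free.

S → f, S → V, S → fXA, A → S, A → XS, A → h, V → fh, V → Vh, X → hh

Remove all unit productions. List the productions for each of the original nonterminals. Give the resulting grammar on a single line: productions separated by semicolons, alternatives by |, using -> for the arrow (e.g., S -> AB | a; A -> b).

Unit productions: A->S, S->V.
Unit pairs (A ⇒* B via units): (A,S), (A,V), (S,V).
S: inherits non-unit rules of {S, V} → Vh | f | fXA | fh.
A: inherits non-unit rules of {A, S, V} → Vh | XS | f | fXA | fh | h.
V: inherits non-unit rules of {V} → Vh | fh.
X: inherits non-unit rules of {X} → hh.

S -> f | Vh | fh | fXA; A -> f | h | Vh | XS | fh | fXA; V -> Vh | fh; X -> hh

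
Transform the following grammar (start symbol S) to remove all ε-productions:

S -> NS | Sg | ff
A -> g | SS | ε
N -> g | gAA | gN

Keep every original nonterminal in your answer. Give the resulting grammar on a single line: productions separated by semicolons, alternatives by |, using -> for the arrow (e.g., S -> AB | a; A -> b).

S -> NS | Sg | ff; A -> g | SS; N -> g | gA | gN | gAA

Nullable set: {A}.
Drop A -> ε.
N -> gAA: A, A nullable, giving g | gA | gAA.
Unchanged (no nullable symbols): S -> NS; S -> Sg; S -> ff; A -> SS; A -> g; N -> g; N -> gN.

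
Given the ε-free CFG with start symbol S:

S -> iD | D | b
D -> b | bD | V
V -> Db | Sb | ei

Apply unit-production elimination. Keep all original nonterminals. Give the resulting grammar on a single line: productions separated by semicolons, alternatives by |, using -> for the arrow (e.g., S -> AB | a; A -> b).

Unit productions: D->V, S->D.
Unit pairs (A ⇒* B via units): (D,V), (S,D), (S,V).
S: inherits non-unit rules of {D, S, V} → Db | Sb | b | bD | ei | iD.
D: inherits non-unit rules of {D, V} → Db | Sb | b | bD | ei.
V: inherits non-unit rules of {V} → Db | Sb | ei.

S -> b | Db | Sb | bD | ei | iD; D -> b | Db | Sb | bD | ei; V -> Db | Sb | ei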